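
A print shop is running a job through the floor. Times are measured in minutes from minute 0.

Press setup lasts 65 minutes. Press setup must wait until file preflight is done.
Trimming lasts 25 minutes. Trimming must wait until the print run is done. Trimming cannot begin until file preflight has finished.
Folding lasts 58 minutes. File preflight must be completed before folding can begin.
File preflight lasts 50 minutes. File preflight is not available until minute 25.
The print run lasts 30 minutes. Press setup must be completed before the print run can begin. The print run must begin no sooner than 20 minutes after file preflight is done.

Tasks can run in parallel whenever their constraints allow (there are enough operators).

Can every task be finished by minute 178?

File preflight cannot begin until its own release at minute 25. It runs from minute 25 to 25 + 50 = minute 75.
After file preflight (finishes minute 75), folding can start at minute 75 and finishes at minute 133.
After file preflight (finishes minute 75), press setup can start at minute 75 and finishes at minute 140.
The print run has to wait for press setup (finishes minute 140); file preflight (finishes minute 75, plus 20-minute gap → minute 95). The latest of these is minute 140, so the print run runs minute 140 to 140 + 30 = minute 170.
Trimming needs all of the print run (finishes minute 170); file preflight (finishes minute 75). That puts its earliest start at minute 170; it finishes at 170 + 25 = minute 195.
The earliest everything can be done is minute 195, which is after the deadline of 178, so it is not possible.

No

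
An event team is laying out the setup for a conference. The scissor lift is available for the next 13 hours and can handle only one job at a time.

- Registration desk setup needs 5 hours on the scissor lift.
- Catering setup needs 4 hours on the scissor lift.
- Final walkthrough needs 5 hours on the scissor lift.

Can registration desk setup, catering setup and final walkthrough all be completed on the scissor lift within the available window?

No

Running back to back, the jobs need 5 + 4 + 5 = 14 hours on the scissor lift.
Since 14 > 13, they cannot all fit.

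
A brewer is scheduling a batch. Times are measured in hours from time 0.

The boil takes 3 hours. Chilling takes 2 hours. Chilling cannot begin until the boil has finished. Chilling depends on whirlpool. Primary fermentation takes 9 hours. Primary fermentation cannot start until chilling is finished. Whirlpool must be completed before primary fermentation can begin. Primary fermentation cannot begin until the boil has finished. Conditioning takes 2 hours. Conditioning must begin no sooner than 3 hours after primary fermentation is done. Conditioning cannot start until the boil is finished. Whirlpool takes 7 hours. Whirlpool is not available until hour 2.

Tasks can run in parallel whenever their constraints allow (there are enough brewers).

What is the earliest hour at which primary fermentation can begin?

After its own release at hour 2, whirlpool can start at hour 2 and finishes at hour 9.
Nothing blocks the boil, so it runs from hour 0 to hour 3.
Chilling needs all of the boil (finishes hour 3); whirlpool (finishes hour 9). That puts its earliest start at hour 9; it finishes at 9 + 2 = hour 11.
Primary fermentation waits on chilling (finishes hour 11); whirlpool (finishes hour 9); the boil (finishes hour 3). The latest of these is hour 11, which is the earliest primary fermentation can start.

11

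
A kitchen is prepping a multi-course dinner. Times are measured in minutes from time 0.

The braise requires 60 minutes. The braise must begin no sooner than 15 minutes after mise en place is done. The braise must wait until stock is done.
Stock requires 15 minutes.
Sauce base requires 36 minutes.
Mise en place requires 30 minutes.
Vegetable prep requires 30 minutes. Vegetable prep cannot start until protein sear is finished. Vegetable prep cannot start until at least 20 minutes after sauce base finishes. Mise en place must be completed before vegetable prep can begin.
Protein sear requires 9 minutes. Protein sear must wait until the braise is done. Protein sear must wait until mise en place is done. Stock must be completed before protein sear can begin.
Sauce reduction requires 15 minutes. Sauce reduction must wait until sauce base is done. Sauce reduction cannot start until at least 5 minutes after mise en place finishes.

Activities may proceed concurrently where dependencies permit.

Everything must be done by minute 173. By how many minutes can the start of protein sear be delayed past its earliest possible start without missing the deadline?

Stock can start immediately at minute 0; it finishes at minute 15.
Mise en place can start immediately at minute 0; it finishes at minute 30.
The braise cannot start until mise en place (finishes minute 30, plus 15-minute gap → minute 45); stock (finishes minute 15). The controlling bound is minute 45, so the braise finishes at 45 + 60 = minute 105.
For protein sear: the braise (finishes minute 105); mise en place (finishes minute 30); stock (finishes minute 15). Taking the maximum gives a start of minute 105, and it finishes at 105 + 9 = minute 114.

Working backward from the deadline:
Nothing follows vegetable prep; the deadline of minute 173 is its only limit. It must start by 173 − 30 = minute 143.
Protein sear has to be done before vegetable prep (must start by minute 143). That means finishing by minute 143, i.e. starting by 143 − 9 = minute 134.
So protein sear can start as early as minute 105 and as late as minute 134, giving 134 − 105 = 29 minutes of slack.

29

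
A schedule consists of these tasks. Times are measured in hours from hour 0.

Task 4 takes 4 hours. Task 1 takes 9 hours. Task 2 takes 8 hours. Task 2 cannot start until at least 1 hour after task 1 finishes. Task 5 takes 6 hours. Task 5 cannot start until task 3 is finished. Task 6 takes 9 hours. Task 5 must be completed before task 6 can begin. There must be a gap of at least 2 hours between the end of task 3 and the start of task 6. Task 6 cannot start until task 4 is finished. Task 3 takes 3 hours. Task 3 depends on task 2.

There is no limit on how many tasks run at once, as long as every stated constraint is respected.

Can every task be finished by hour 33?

Task 4 can start immediately at hour 0; it finishes at hour 4.
Nothing blocks task 1, so it runs from hour 0 to hour 9.
Task 2 cannot begin until task 1 (finishes hour 9, plus 1-hour gap → hour 10). It runs from hour 10 to 10 + 8 = hour 18.
After task 2 (finishes hour 18), task 3 can start at hour 18 and finishes at hour 21.
After task 3 (finishes hour 21), task 5 can start at hour 21 and finishes at hour 27.
Task 6 needs all of task 5 (finishes hour 27); task 3 (finishes hour 21, plus 2-hour gap → hour 23); task 4 (finishes hour 4). That puts its earliest start at hour 27; it finishes at 27 + 9 = hour 36.
The earliest everything can be done is hour 36, which is after the deadline of 33, so it is not possible.

No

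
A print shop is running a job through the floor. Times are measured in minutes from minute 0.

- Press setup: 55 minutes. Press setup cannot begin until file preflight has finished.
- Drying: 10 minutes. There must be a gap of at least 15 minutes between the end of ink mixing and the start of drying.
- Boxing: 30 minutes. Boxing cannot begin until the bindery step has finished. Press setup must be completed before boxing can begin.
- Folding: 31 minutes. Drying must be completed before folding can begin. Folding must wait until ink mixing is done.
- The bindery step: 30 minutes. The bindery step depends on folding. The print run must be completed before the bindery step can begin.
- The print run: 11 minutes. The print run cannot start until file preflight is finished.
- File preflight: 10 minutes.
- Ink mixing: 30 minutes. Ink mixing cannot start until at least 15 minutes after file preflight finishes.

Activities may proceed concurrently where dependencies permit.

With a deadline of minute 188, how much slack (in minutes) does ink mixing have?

17

Nothing blocks file preflight, so it runs from minute 0 to minute 10.
After file preflight (finishes minute 10, plus 15-minute gap → minute 25), ink mixing can start at minute 25 and finishes at minute 55.

Working backward from the deadline:
Nothing follows boxing; the deadline of minute 188 is its only limit. It must start by 188 − 30 = minute 158.
The bindery step has to be done before boxing (must start by minute 158). That means finishing by minute 158, i.e. starting by 158 − 30 = minute 128.
Folding must finish before the bindery step (must start by minute 128). With a 31-minute duration, folding must start by 128 − 31 = minute 97.
Drying has to be done before folding (must start by minute 97). That means finishing by minute 97, i.e. starting by 97 − 10 = minute 87.
For ink mixing: drying (must start by minute 87, minus 15-minute gap → minute 72); folding (must start by minute 97). The most restrictive is minute 72; with a 30-minute duration, ink mixing must start by minute 42.
So ink mixing can start as early as minute 25 and as late as minute 42, giving 42 − 25 = 17 minutes of slack.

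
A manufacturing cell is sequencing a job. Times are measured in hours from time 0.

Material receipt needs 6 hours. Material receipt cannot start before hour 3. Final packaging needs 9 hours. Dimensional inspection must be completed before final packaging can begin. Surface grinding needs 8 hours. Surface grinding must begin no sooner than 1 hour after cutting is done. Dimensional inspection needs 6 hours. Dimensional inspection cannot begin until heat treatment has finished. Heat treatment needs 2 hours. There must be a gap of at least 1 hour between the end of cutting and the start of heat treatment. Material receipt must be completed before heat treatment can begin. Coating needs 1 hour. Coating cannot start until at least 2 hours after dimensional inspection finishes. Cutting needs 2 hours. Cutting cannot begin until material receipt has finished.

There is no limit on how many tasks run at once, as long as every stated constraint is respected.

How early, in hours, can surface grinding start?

After its own release at hour 3, material receipt can start at hour 3 and finishes at hour 9.
After material receipt (finishes hour 9), cutting can start at hour 9 and finishes at hour 11.
Surface grinding waits on cutting (finishes hour 11, plus 1-hour gap → hour 12), so the earliest it can start is hour 12.

12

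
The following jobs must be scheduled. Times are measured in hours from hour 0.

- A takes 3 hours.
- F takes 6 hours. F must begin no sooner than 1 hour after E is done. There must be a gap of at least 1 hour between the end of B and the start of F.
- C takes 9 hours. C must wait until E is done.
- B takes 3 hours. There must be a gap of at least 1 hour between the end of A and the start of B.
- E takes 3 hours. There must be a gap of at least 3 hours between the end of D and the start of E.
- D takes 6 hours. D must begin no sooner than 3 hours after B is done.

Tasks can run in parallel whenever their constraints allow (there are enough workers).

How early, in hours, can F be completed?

A can start immediately at hour 0; it finishes at hour 3.
After A (finishes hour 3, plus 1-hour gap → hour 4), B can start at hour 4 and finishes at hour 7.
D cannot begin until B (finishes hour 7, plus 3-hour gap → hour 10). It runs from hour 10 to 10 + 6 = hour 16.
E cannot begin until D (finishes hour 16, plus 3-hour gap → hour 19). It runs from hour 19 to 19 + 3 = hour 22.
F needs all of E (finishes hour 22, plus 1-hour gap → hour 23); B (finishes hour 7, plus 1-hour gap → hour 8). That puts its earliest start at hour 23; it finishes at 23 + 6 = hour 29.

29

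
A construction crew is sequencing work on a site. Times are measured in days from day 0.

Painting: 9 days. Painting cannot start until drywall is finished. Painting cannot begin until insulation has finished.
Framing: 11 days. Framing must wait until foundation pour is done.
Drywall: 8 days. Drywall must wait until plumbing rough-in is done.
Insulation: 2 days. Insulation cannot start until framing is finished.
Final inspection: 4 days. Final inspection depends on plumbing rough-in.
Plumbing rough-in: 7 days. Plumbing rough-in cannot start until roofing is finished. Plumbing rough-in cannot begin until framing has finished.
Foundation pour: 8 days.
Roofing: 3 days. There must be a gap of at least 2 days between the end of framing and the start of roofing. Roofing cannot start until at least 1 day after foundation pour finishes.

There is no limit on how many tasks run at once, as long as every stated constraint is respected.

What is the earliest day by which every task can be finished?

Nothing blocks foundation pour, so it runs from day 0 to day 8.
Framing cannot begin until foundation pour (finishes day 8). It runs from day 8 to 8 + 11 = day 19.
Insulation cannot begin until framing (finishes day 19). It runs from day 19 to 19 + 2 = day 21.
Roofing needs all of framing (finishes day 19, plus 2-day gap → day 21); foundation pour (finishes day 8, plus 1-day gap → day 9). That puts its earliest start at day 21; it finishes at 21 + 3 = day 24.
For plumbing rough-in: roofing (finishes day 24); framing (finishes day 19). Taking the maximum gives a start of day 24, and it finishes at 24 + 7 = day 31.
After plumbing rough-in (finishes day 31), final inspection can start at day 31 and finishes at day 35.
Drywall cannot begin until plumbing rough-in (finishes day 31). It runs from day 31 to 31 + 8 = day 39.
For painting: drywall (finishes day 39); insulation (finishes day 21). Taking the maximum gives a start of day 39, and it finishes at 39 + 9 = day 48.
All tasks are finished once the last one completes. Finish times: Foundation pour at 8, Framing at 19, Roofing at 24, Plumbing rough-in at 31, Insulation at 21, Drywall at 39, Painting at 48, Final inspection at 35. The latest is day 48.

48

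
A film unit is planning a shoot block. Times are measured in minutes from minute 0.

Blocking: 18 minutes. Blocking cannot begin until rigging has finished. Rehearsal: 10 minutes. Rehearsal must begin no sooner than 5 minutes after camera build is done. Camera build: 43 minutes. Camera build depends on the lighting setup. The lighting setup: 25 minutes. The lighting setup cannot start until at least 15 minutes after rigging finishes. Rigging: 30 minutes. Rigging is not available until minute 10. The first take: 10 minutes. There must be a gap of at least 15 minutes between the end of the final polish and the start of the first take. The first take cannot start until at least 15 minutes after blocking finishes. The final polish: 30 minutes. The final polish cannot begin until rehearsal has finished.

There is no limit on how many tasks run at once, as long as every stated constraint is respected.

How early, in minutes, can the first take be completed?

193

After its own release at minute 10, rigging can start at minute 10 and finishes at minute 40.
After rigging (finishes minute 40), blocking can start at minute 40 and finishes at minute 58.
After rigging (finishes minute 40, plus 15-minute gap → minute 55), the lighting setup can start at minute 55 and finishes at minute 80.
Camera build waits on the lighting setup (finishes minute 80), so it starts at minute 80 and finishes at 80 + 43 = minute 123.
Rehearsal waits on camera build (finishes minute 123, plus 5-minute gap → minute 128), so it starts at minute 128 and finishes at 128 + 10 = minute 138.
The final polish waits on rehearsal (finishes minute 138), so it starts at minute 138 and finishes at 138 + 30 = minute 168.
The first take cannot start until the final polish (finishes minute 168, plus 15-minute gap → minute 183); blocking (finishes minute 58, plus 15-minute gap → minute 73). The controlling bound is minute 183, so the first take finishes at 183 + 10 = minute 193.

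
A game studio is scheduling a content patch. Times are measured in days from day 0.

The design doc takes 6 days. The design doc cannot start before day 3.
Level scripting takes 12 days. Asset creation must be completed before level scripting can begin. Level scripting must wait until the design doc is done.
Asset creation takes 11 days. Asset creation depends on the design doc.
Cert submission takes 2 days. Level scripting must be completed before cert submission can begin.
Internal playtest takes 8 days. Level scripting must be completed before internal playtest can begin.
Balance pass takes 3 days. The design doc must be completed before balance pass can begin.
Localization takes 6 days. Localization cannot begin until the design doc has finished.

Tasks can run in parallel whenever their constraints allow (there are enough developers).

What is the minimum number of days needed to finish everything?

40

After its own release at day 3, the design doc can start at day 3 and finishes at day 9.
Localization cannot begin until the design doc (finishes day 9). It runs from day 9 to 9 + 6 = day 15.
Balance pass cannot begin until the design doc (finishes day 9). It runs from day 9 to 9 + 3 = day 12.
After the design doc (finishes day 9), asset creation can start at day 9 and finishes at day 20.
Level scripting needs all of asset creation (finishes day 20); the design doc (finishes day 9). That puts its earliest start at day 20; it finishes at 20 + 12 = day 32.
Cert submission cannot begin until level scripting (finishes day 32). It runs from day 32 to 32 + 2 = day 34.
Internal playtest waits on level scripting (finishes day 32), so it starts at day 32 and finishes at 32 + 8 = day 40.
All tasks are finished once the last one completes. Finish times: The design doc at 9, Asset creation at 20, Level scripting at 32, Internal playtest at 40, Balance pass at 12, Localization at 15, Cert submission at 34. The latest is day 40.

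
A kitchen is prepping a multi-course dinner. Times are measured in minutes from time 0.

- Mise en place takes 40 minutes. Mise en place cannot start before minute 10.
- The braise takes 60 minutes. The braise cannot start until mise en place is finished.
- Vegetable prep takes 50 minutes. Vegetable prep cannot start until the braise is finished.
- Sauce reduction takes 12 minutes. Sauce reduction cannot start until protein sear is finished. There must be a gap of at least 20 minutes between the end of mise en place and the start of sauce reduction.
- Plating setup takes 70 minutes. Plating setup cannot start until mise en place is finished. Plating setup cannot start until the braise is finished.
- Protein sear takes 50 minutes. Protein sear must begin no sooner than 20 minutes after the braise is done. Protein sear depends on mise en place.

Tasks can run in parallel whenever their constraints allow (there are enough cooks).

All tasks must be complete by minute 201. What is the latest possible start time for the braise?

Nothing follows sauce reduction; the deadline of minute 201 is its only limit. It must start by 201 − 12 = minute 189.
Protein sear must finish before sauce reduction (must start by minute 189). With a 50-minute duration, protein sear must start by 189 − 50 = minute 139.
Vegetable prep has no dependents, so it just needs to finish by minute 201. Starting by 201 − 50 = minute 151 achieves that.
Plating setup has no dependents, so it just needs to finish by minute 201. Starting by 201 − 70 = minute 131 achieves that.
For the braise: protein sear (must start by minute 139, minus 20-minute gap → minute 119); vegetable prep (must start by minute 151); plating setup (must start by minute 131). The most restrictive is minute 119; with a 60-minute duration, the braise must start by minute 59.

59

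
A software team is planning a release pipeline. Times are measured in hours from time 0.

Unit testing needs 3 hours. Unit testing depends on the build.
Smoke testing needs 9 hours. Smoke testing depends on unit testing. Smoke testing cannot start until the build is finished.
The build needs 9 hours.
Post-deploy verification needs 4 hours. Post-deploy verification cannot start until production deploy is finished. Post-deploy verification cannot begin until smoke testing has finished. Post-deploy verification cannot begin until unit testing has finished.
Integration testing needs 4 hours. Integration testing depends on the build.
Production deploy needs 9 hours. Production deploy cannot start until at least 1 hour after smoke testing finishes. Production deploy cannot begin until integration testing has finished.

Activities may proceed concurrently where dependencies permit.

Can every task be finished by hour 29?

No

The build has no prerequisites, so it starts at hour 0 and finishes at hour 9.
Integration testing waits on the build (finishes hour 9), so it starts at hour 9 and finishes at 9 + 4 = hour 13.
After the build (finishes hour 9), unit testing can start at hour 9 and finishes at hour 12.
Smoke testing has to wait for unit testing (finishes hour 12); the build (finishes hour 9). The latest of these is hour 12, so smoke testing runs hour 12 to 12 + 9 = hour 21.
Production deploy cannot start until smoke testing (finishes hour 21, plus 1-hour gap → hour 22); integration testing (finishes hour 13). The controlling bound is hour 22, so production deploy finishes at 22 + 9 = hour 31.
Post-deploy verification has to wait for production deploy (finishes hour 31); smoke testing (finishes hour 21); unit testing (finishes hour 12). The latest of these is hour 31, so post-deploy verification runs hour 31 to 31 + 4 = hour 35.
The earliest everything can be done is hour 35, which is after the deadline of 29, so it is not possible.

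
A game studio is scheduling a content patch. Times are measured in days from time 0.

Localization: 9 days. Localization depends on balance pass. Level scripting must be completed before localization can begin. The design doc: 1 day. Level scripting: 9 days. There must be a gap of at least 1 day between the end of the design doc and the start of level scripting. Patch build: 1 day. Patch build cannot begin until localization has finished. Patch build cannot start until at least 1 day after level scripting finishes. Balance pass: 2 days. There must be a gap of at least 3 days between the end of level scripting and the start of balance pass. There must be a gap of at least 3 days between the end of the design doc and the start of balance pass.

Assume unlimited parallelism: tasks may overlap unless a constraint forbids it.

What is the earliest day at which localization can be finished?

The design doc can start immediately at day 0; it finishes at day 1.
Level scripting waits on the design doc (finishes day 1, plus 1-day gap → day 2), so it starts at day 2 and finishes at 2 + 9 = day 11.
Balance pass needs all of level scripting (finishes day 11, plus 3-day gap → day 14); the design doc (finishes day 1, plus 3-day gap → day 4). That puts its earliest start at day 14; it finishes at 14 + 2 = day 16.
Localization needs all of balance pass (finishes day 16); level scripting (finishes day 11). That puts its earliest start at day 16; it finishes at 16 + 9 = day 25.

25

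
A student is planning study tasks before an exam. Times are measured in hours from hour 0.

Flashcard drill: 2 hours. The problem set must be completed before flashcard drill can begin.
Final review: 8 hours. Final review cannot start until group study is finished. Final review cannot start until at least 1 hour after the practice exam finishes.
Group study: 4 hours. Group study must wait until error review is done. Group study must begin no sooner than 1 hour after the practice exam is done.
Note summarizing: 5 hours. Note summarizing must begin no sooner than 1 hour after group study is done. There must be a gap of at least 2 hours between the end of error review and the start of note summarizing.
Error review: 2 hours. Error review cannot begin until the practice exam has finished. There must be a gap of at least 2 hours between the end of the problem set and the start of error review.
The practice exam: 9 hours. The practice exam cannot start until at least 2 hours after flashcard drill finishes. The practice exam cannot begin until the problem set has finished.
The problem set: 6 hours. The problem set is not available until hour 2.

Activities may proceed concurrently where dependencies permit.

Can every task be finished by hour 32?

The problem set waits on its own release at hour 2, so it starts at hour 2 and finishes at 2 + 6 = hour 8.
Flashcard drill cannot begin until the problem set (finishes hour 8). It runs from hour 8 to 8 + 2 = hour 10.
The practice exam has to wait for flashcard drill (finishes hour 10, plus 2-hour gap → hour 12); the problem set (finishes hour 8). The latest of these is hour 12, so the practice exam runs hour 12 to 12 + 9 = hour 21.
For error review: the practice exam (finishes hour 21); the problem set (finishes hour 8, plus 2-hour gap → hour 10). Taking the maximum gives a start of hour 21, and it finishes at 21 + 2 = hour 23.
Group study needs all of error review (finishes hour 23); the practice exam (finishes hour 21, plus 1-hour gap → hour 22). That puts its earliest start at hour 23; it finishes at 23 + 4 = hour 27.
Final review cannot start until group study (finishes hour 27); the practice exam (finishes hour 21, plus 1-hour gap → hour 22). The controlling bound is hour 27, so final review finishes at 27 + 8 = hour 35.
For note summarizing: group study (finishes hour 27, plus 1-hour gap → hour 28); error review (finishes hour 23, plus 2-hour gap → hour 25). Taking the maximum gives a start of hour 28, and it finishes at 28 + 5 = hour 33.
The earliest everything can be done is hour 35, which is after the deadline of 32, so it is not possible.

No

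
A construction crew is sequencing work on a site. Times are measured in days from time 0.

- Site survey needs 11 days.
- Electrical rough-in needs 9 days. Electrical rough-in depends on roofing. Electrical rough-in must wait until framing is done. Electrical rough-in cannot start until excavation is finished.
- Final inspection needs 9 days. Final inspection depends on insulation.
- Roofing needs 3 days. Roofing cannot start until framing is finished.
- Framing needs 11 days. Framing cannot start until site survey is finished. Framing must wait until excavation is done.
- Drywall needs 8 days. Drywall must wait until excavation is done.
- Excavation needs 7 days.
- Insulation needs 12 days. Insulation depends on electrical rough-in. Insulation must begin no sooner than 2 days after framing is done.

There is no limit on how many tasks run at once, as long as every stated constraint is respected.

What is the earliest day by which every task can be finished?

Nothing blocks excavation, so it runs from day 0 to day 7.
Drywall cannot begin until excavation (finishes day 7). It runs from day 7 to 7 + 8 = day 15.
Site survey can start immediately at day 0; it finishes at day 11.
Framing cannot start until site survey (finishes day 11); excavation (finishes day 7). The controlling bound is day 11, so framing finishes at 11 + 11 = day 22.
Roofing cannot begin until framing (finishes day 22). It runs from day 22 to 22 + 3 = day 25.
Electrical rough-in needs all of roofing (finishes day 25); framing (finishes day 22); excavation (finishes day 7). That puts its earliest start at day 25; it finishes at 25 + 9 = day 34.
For insulation: electrical rough-in (finishes day 34); framing (finishes day 22, plus 2-day gap → day 24). Taking the maximum gives a start of day 34, and it finishes at 34 + 12 = day 46.
After insulation (finishes day 46), final inspection can start at day 46 and finishes at day 55.
All tasks are finished once the last one completes. Finish times: Site survey at 11, Excavation at 7, Framing at 22, Roofing at 25, Electrical rough-in at 34, Insulation at 46, Drywall at 15, Final inspection at 55. The latest is day 55.

55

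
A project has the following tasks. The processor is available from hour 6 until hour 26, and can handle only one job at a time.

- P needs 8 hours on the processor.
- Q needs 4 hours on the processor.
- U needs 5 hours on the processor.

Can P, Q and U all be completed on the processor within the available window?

The processor window is 26 − 6 = 20 hours.
Running back to back, the jobs need 8 + 4 + 5 = 17 hours on the processor.
Since 17 ≤ 20, they fit within the window.

Yes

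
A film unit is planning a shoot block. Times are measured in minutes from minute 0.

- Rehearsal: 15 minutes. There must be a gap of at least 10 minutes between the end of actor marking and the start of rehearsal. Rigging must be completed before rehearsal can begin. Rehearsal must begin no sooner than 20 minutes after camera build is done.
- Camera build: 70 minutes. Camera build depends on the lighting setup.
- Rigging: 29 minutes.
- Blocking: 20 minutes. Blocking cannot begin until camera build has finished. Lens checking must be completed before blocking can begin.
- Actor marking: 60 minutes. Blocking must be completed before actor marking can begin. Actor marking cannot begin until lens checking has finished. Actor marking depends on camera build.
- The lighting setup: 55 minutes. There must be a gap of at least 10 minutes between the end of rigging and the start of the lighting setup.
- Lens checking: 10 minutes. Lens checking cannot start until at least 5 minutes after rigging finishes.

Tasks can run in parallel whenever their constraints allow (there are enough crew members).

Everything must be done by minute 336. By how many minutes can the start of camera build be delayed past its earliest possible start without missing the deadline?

Nothing blocks rigging, so it runs from minute 0 to minute 29.
The lighting setup cannot begin until rigging (finishes minute 29, plus 10-minute gap → minute 39). It runs from minute 39 to 39 + 55 = minute 94.
Camera build cannot begin until the lighting setup (finishes minute 94). It runs from minute 94 to 94 + 70 = minute 164.

Working backward from the deadline:
Rehearsal has no dependents, so it just needs to finish by minute 336. Starting by 336 − 15 = minute 321 achieves that.
Actor marking has to be done before rehearsal (must start by minute 321, minus 10-minute gap → minute 311). That means finishing by minute 311, i.e. starting by 311 − 60 = minute 251.
Blocking feeds into actor marking (must start by minute 251); so blocking must finish by minute 251 and therefore start by minute 231.
For camera build: blocking (must start by minute 231); actor marking (must start by minute 251); rehearsal (must start by minute 321, minus 20-minute gap → minute 301). The most restrictive is minute 231; with a 70-minute duration, camera build must start by minute 161.
So camera build can start as early as minute 94 and as late as minute 161, giving 161 − 94 = 67 minutes of slack.

67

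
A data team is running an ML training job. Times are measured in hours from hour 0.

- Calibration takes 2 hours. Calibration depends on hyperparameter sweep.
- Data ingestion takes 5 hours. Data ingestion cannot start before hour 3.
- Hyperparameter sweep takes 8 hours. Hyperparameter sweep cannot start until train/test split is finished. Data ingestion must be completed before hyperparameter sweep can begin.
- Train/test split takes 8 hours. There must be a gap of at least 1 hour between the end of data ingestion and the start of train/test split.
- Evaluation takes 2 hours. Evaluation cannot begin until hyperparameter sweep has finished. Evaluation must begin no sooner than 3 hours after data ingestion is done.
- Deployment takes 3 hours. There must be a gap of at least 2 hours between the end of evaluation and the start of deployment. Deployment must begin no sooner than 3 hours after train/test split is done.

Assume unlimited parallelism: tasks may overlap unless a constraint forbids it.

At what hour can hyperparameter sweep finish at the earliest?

After its own release at hour 3, data ingestion can start at hour 3 and finishes at hour 8.
After data ingestion (finishes hour 8, plus 1-hour gap → hour 9), train/test split can start at hour 9 and finishes at hour 17.
Hyperparameter sweep has to wait for train/test split (finishes hour 17); data ingestion (finishes hour 8). The latest of these is hour 17, so hyperparameter sweep runs hour 17 to 17 + 8 = hour 25.

25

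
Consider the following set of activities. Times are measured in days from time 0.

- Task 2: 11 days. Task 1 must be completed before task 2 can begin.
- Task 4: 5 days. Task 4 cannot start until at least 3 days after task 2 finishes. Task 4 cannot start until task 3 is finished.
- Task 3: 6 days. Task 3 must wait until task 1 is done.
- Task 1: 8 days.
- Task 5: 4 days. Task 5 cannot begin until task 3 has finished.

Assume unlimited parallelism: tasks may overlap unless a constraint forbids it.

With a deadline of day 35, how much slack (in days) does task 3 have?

Task 1 has no prerequisites, so it starts at day 0 and finishes at day 8.
Task 3 cannot begin until task 1 (finishes day 8). It runs from day 8 to 8 + 6 = day 14.

Working backward from the deadline:
Task 4 must finish by day 35; it takes 5 days, so it must start by 35 − 5 = day 30.
Task 5 has no dependents, so it just needs to finish by day 35. Starting by 35 − 4 = day 31 achieves that.
For task 3: task 4 (must start by day 30); task 5 (must start by day 31). The most restrictive is day 30; with a 6-day duration, task 3 must start by day 24.
So task 3 can start as early as day 8 and as late as day 24, giving 24 − 8 = 16 days of slack.

16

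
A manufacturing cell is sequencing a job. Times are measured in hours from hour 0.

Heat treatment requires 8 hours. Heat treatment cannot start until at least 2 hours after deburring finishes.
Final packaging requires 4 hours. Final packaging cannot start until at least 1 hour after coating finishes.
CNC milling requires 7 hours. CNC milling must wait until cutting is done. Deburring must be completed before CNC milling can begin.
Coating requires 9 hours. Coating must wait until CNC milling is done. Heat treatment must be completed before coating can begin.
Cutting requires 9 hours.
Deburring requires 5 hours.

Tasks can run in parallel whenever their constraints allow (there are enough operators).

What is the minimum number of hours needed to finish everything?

Deburring has no prerequisites, so it starts at hour 0 and finishes at hour 5.
Heat treatment waits on deburring (finishes hour 5, plus 2-hour gap → hour 7), so it starts at hour 7 and finishes at 7 + 8 = hour 15.
Cutting has no prerequisites, so it starts at hour 0 and finishes at hour 9.
CNC milling has to wait for cutting (finishes hour 9); deburring (finishes hour 5). The latest of these is hour 9, so CNC milling runs hour 9 to 9 + 7 = hour 16.
Coating needs all of CNC milling (finishes hour 16); heat treatment (finishes hour 15). That puts its earliest start at hour 16; it finishes at 16 + 9 = hour 25.
Final packaging waits on coating (finishes hour 25, plus 1-hour gap → hour 26), so it starts at hour 26 and finishes at 26 + 4 = hour 30.
All tasks are finished once the last one completes. Finish times: Cutting at 9, Deburring at 5, CNC milling at 16, Heat treatment at 15, Coating at 25, Final packaging at 30. The latest is hour 30.

30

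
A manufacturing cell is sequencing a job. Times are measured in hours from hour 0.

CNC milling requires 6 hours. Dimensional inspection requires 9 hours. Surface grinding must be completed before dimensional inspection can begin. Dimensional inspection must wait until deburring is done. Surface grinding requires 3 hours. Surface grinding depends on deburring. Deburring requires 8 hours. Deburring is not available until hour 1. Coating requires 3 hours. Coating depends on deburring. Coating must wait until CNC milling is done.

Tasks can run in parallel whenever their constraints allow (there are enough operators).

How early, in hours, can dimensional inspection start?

Deburring waits on its own release at hour 1, so it starts at hour 1 and finishes at 1 + 8 = hour 9.
Surface grinding waits on deburring (finishes hour 9), so it starts at hour 9 and finishes at 9 + 3 = hour 12.
Dimensional inspection waits on surface grinding (finishes hour 12); deburring (finishes hour 9). The latest of these is hour 12, which is the earliest dimensional inspection can start.

12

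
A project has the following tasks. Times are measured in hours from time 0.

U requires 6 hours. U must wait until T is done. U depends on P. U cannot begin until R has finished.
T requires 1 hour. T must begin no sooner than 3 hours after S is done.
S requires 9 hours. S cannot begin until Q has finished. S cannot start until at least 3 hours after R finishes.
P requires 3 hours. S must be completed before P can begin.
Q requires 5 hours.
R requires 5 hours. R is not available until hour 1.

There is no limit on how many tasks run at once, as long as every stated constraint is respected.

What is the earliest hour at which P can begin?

R cannot begin until its own release at hour 1. It runs from hour 1 to 1 + 5 = hour 6.
Q can start immediately at hour 0; it finishes at hour 5.
S needs all of Q (finishes hour 5); R (finishes hour 6, plus 3-hour gap → hour 9). That puts its earliest start at hour 9; it finishes at 9 + 9 = hour 18.
P waits on S (finishes hour 18), so the earliest it can start is hour 18.

18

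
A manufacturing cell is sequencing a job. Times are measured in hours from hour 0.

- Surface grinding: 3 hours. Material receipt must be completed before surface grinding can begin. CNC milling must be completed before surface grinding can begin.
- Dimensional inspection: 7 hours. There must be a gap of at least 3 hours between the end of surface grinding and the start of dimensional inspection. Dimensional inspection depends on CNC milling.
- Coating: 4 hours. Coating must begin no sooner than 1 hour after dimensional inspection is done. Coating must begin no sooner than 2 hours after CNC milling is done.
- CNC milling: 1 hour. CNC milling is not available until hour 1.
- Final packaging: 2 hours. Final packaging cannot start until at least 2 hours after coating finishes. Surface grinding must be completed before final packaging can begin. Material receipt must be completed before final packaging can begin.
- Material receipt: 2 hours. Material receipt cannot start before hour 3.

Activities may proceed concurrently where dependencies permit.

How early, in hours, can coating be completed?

23

After its own release at hour 1, CNC milling can start at hour 1 and finishes at hour 2.
After its own release at hour 3, material receipt can start at hour 3 and finishes at hour 5.
Surface grinding has to wait for material receipt (finishes hour 5); CNC milling (finishes hour 2). The latest of these is hour 5, so surface grinding runs hour 5 to 5 + 3 = hour 8.
Dimensional inspection cannot start until surface grinding (finishes hour 8, plus 3-hour gap → hour 11); CNC milling (finishes hour 2). The controlling bound is hour 11, so dimensional inspection finishes at 11 + 7 = hour 18.
For coating: dimensional inspection (finishes hour 18, plus 1-hour gap → hour 19); CNC milling (finishes hour 2, plus 2-hour gap → hour 4). Taking the maximum gives a start of hour 19, and it finishes at 19 + 4 = hour 23.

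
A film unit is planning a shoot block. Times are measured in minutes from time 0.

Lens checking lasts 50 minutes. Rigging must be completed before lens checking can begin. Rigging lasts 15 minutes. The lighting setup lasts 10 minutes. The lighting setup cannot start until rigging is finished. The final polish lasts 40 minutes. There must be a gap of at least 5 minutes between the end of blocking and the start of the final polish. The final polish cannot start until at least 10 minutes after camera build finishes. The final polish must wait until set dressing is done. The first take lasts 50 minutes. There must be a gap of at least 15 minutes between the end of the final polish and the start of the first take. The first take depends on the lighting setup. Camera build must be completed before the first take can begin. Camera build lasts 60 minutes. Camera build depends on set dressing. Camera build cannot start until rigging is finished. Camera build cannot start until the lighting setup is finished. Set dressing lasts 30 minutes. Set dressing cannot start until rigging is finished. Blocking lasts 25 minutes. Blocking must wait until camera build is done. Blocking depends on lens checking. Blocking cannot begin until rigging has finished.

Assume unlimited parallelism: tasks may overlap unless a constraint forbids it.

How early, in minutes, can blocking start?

105

Nothing blocks rigging, so it runs from minute 0 to minute 15.
After rigging (finishes minute 15), lens checking can start at minute 15 and finishes at minute 65.
The lighting setup waits on rigging (finishes minute 15), so it starts at minute 15 and finishes at 15 + 10 = minute 25.
Set dressing cannot begin until rigging (finishes minute 15). It runs from minute 15 to 15 + 30 = minute 45.
For camera build: set dressing (finishes minute 45); rigging (finishes minute 15); the lighting setup (finishes minute 25). Taking the maximum gives a start of minute 45, and it finishes at 45 + 60 = minute 105.
Blocking waits on camera build (finishes minute 105); lens checking (finishes minute 65); rigging (finishes minute 15). The latest of these is minute 105, which is the earliest blocking can start.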